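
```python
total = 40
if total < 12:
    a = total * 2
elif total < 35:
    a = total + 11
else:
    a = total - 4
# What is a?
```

Trace:
`total = 40` → total = 40
`if total < 12: ...` → total < 12 is False, total < 35 is False, take else branch → a = 36
So a = 36

Answer: 36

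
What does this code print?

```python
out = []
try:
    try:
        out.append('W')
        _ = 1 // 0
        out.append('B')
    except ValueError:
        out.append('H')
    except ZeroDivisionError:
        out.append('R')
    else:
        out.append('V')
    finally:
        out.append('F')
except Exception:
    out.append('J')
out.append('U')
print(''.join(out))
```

Execution trace: 'W' (inner try body) → 'R' (inner except ZeroDivisionError) → 'F' (inner finally) → 'U' (after the try/except). Output: WRFU

Answer: WRFU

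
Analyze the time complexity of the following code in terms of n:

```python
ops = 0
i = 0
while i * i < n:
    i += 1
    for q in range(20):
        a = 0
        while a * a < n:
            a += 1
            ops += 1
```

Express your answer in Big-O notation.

Each loop level contributes: √n × 1 × √n. Multiplying the contributions gives O(n).

Answer: O(n)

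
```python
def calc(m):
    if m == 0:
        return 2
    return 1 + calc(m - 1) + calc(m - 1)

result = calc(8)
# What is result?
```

calc(m) = 1 + 2·calc(m-1), calc(0)=2. Closed form: (2+1)·2^8 - 1 = 767.

Answer: 767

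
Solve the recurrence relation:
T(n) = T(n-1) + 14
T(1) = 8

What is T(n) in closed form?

Unrolling: T(n) = T(1) + 14·(n-1) = 8 + 14(n-1) = 14n - 6.

Answer: T(n) = 14n - 6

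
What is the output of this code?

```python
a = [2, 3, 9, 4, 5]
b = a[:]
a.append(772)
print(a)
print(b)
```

Key concept: slice [:] creates copy.
Step by step:
`a = [2, 3, 9, 4, 5]` → a = [2, 3, 9, 4, 5]
`b = a[:]` → b = [2, 3, 9, 4, 5]
`a.append(772)` → a = [2, 3, 9, 4, 5, 772]
`print(a)` → prints [2, 3, 9, 4, 5, 772]
`print(b)` → prints [2, 3, 9, 4, 5]

Answer:
[2, 3, 9, 4, 5, 772]
[2, 3, 9, 4, 5]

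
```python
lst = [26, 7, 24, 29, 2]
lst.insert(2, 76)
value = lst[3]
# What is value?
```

Trace:
`lst = [26, 7, 24, 29, 2]` → lst = [26, 7, 24, 29, 2]
`lst.insert(2, 76)` → lst = [26, 7, 76, 24, 29, 2]
`value = lst[3]` → value = 24
So value = 24

Answer: 24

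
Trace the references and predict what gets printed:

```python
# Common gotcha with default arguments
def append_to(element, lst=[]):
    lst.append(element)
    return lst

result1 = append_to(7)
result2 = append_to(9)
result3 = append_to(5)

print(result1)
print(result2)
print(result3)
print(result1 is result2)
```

Key concept: mutable default argument gotcha.
Step by step:
`result1 = append_to(7)` → result1 = [7]
`result2 = append_to(9)` → result1 = [7, 9] (same object as result2); result2 = [7, 9] (same object as result1)
`result3 = append_to(5)` → result1 = [7, 9, 5] (same object as result2, result3); result2 = [7, 9, 5] (same object as result1, result3); result3 = [7, 9, 5] (same object as result1, result2)
`print(result1)` → prints [7, 9, 5]
`print(result2)` → prints [7, 9, 5]
`print(result3)` → prints [7, 9, 5]
`print(result1 is result2)` → prints True

Answer:
[7, 9, 5]
[7, 9, 5]
[7, 9, 5]
True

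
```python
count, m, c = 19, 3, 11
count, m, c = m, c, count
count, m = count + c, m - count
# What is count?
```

Trace:
`count, m, c = 19, 3, 11` → count = 19; m = 3; c = 11
`count, m, c = m, c, count` → count = 3; m = 11; c = 19
`count, m = count + c, m - count` → count = 22; m = 8
So count = 22

Answer: 22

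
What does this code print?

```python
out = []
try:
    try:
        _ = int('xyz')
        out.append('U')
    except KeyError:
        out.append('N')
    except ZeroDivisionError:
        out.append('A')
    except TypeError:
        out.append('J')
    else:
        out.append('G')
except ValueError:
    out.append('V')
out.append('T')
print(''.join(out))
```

Execution trace: 'V' (outer except ValueError) → 'T' (after the try/except). Output: VT

Answer: VT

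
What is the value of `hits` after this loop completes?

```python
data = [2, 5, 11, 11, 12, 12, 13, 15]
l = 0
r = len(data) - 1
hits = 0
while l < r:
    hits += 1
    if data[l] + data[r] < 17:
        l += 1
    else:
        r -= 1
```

Steps to find pair summing to 17
`hits` takes the values: 0 → 1 → 2 → 3 → 4 → 5 → 6 → 7

Answer: 7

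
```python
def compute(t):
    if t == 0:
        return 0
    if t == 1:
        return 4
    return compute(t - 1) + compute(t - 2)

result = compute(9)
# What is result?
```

Build up from base cases: compute(0)=0, compute(1)=4, compute(2)=4, compute(3)=8, compute(4)=12, compute(5)=20, compute(6)=32, ..., compute(9)=136

Answer: 136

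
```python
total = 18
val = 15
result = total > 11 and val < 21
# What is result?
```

Trace:
`total = 18` → total = 18
`val = 15` → val = 15
`result = total > 11 and val < 21` → result = True
So result = True

Answer: True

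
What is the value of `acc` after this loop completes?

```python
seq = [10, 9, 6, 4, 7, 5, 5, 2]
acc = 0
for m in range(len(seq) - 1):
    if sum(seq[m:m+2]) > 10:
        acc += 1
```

Count windows with sum > 10
`acc` takes the values: 0 → 1 → 2 → 3 → 4

Answer: 4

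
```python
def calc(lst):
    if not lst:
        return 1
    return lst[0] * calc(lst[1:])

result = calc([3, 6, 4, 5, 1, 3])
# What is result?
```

Product over [3, 6, 4, 5, 1, 3] = 3 * 6 * 4 * 5 * 1 * 3 = 1080

Answer: 1080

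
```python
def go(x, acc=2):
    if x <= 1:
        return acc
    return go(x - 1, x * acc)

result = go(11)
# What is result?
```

Accumulator trace (n, acc): (11, 2) -> (10, 22) -> (9, 220) -> (8, 1980) -> (7, 15840) -> (6, 110880) -> (5, 665280) -> (4, 3326400) -> (3, 13305600) -> (2, 39916800) -> (1, 79833600) -> return 79833600

Answer: 79833600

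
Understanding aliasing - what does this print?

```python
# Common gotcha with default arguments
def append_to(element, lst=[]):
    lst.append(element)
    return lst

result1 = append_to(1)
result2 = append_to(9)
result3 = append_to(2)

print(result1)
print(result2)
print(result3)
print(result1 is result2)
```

Key concept: mutable default argument gotcha.
Step by step:
`result1 = append_to(1)` → result1 = [1]
`result2 = append_to(9)` → result1 = [1, 9] (same object as result2); result2 = [1, 9] (same object as result1)
`result3 = append_to(2)` → result1 = [1, 9, 2] (same object as result2, result3); result2 = [1, 9, 2] (same object as result1, result3); result3 = [1, 9, 2] (same object as result1, result2)
`print(result1)` → prints [1, 9, 2]
`print(result2)` → prints [1, 9, 2]
`print(result3)` → prints [1, 9, 2]
`print(result1 is result2)` → prints True

Answer:
[1, 9, 2]
[1, 9, 2]
[1, 9, 2]
True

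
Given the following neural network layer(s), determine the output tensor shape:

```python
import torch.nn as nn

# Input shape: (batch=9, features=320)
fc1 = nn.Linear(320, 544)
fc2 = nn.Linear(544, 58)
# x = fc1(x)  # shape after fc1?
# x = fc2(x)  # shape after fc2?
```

Input: (9, 320) -> after fc1: (9, 544) -> Output: (9, 58)

Answer: (9, 58)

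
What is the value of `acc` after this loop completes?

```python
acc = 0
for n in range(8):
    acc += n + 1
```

Start at 0, add 1 to 8 = 36
`acc` takes the values: 0 → 1 → 3 → 6 → 10 → 15 → 21 → 28 → 36

Answer: 36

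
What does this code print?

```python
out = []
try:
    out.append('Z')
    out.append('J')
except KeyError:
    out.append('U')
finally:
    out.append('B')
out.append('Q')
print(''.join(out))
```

Execution trace: 'Z' (try body) → 'J' (try body, no exception) → 'B' (finally) → 'Q' (after the try/except). Output: ZJBQ

Answer: ZJBQ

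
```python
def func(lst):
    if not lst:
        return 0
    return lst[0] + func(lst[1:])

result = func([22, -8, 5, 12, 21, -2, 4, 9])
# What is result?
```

22 + (-8) + 5 + 12 + 21 + (-2) + 4 + 9 + 0 = 63

Answer: 63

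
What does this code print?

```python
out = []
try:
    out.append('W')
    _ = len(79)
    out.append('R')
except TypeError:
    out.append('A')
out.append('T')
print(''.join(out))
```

Execution trace: 'W' (try body) → 'A' (except TypeError) → 'T' (after the try/except). Output: WAT

Answer: WAT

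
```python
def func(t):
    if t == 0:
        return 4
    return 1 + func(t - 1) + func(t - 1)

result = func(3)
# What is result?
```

func(t) = 1 + 2·func(t-1), func(0)=4. Closed form: (4+1)·2^3 - 1 = 39.

Answer: 39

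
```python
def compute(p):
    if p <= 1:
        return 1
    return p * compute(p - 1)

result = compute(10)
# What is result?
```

compute(10) = 10 * 9 * 8 * 7 * 6 * 5 * 4 * 3 * 2 * 1 = 3628800

Answer: 3628800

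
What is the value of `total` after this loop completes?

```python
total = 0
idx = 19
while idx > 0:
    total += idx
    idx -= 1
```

Sum 19 down to 1
`total` takes the values: 0 → 19 → 37 → 54 → 70 → 85 → 99 → 112 → 124 → 135 → 145 → 154 → 162 → 169 → 175 → 180 → 184 → 187 → 189 → 190

Answer: 190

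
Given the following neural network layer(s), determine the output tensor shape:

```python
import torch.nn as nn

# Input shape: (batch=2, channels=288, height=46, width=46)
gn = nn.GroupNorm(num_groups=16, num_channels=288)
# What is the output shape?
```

Input: (2, 288, 46, 46) -> Output: (2, 288, 46, 46)

Answer: (2, 288, 46, 46)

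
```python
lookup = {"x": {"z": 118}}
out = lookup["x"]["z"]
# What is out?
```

Trace:
`lookup = {"x": {"z": 118}}` → lookup = {'x': {'z': 118}}
`out = lookup["x"]["z"]` → out = 118
So out = 118

Answer: 118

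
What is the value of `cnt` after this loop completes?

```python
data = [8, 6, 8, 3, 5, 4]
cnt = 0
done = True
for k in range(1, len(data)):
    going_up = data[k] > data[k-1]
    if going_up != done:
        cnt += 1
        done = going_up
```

Count direction changes in [8, 6, 8, 3, 5, 4]
`cnt` takes the values: 0 → 1 → 2 → 3 → 4 → 5

Answer: 5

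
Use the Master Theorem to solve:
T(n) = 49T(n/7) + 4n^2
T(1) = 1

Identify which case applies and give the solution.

a=49, b=7, f(n)=4n^2. log_7(49) = 2. Since c=2 = 2, Case 2 applies: T(n) = Θ(n^log_b(a) · log n) = O(n^2 log n).

Answer: O(n^2 log n) - Case 2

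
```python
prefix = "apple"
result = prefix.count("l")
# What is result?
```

Trace:
`prefix = "apple"` → prefix = 'apple'
`result = prefix.count("l")` → result = 1
So result = 1

Answer: 1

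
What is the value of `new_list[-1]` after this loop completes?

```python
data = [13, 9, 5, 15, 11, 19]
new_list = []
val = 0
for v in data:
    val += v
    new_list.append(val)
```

Cumulative sum ends at 72
`new_list` takes the values: [] → [13] → [13, 22] → [13, 22, 27] → [13, 22, 27, 42] → [13, 22, 27, 42, 53] → [13, 22, 27, 42, 53, 72]
So `new_list[-1]` = 72

Answer: 72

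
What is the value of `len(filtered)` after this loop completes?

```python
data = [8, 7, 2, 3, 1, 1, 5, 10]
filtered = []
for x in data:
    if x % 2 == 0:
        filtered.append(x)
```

Count even numbers in [8, 7, 2, 3, 1, 1, 5, 10]
`filtered` takes the values: [] → [8] → [8, 2] → [8, 2, 10]
So `len(filtered)` = 3

Answer: 3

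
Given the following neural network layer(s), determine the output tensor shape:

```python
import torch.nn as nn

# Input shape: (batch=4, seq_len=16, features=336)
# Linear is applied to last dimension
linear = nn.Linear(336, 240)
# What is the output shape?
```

Input: (4, 16, 336) -> Output: (4, 16, 240)

Answer: (4, 16, 240)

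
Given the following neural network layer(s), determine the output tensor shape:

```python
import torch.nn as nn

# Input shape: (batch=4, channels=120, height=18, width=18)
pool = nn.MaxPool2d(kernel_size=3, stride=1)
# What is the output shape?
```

Input: (4, 120, 18, 18) -> Output: (4, 120, 16, 16)

Answer: (4, 120, 16, 16)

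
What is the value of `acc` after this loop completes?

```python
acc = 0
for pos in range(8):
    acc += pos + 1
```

Start at 0, add 1 to 8 = 36
`acc` takes the values: 0 → 1 → 3 → 6 → 10 → 15 → 21 → 28 → 36

Answer: 36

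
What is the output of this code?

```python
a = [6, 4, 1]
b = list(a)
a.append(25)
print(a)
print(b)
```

Key concept: list() constructor creates copy.
Step by step:
`a = [6, 4, 1]` → a = [6, 4, 1]
`b = list(a)` → b = [6, 4, 1]
`a.append(25)` → a = [6, 4, 1, 25]
`print(a)` → prints [6, 4, 1, 25]
`print(b)` → prints [6, 4, 1]

Answer:
[6, 4, 1, 25]
[6, 4, 1]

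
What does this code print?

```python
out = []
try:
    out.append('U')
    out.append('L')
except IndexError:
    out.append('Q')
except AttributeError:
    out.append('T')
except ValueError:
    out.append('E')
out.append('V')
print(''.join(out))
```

Execution trace: 'U' (try body) → 'L' (try body, no exception) → 'V' (after the try/except). Output: ULV

Answer: ULV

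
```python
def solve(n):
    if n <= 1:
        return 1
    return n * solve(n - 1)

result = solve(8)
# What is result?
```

solve(8) = 8 * 7 * 6 * 5 * 4 * 3 * 2 * 1 = 40320

Answer: 40320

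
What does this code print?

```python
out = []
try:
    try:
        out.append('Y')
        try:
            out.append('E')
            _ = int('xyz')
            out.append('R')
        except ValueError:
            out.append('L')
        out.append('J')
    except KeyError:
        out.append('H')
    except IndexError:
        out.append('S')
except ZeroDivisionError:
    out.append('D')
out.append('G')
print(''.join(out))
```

Execution trace: 'Y' (try body) → 'E' (inner try body) → 'L' (inner except ValueError) → 'J' (try body, no exception) → 'G' (after the try/except). Output: YELJG

Answer: YELJG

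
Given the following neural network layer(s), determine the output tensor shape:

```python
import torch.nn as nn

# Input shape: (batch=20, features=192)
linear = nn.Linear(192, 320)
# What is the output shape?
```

Input: (20, 192) -> Output: (20, 320)

Answer: (20, 320)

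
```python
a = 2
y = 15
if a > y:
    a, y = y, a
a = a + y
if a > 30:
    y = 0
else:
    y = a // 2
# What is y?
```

Trace:
`a = 2` → a = 2
`y = 15` → y = 15
`if a > y: ...` → a > y is False → no variable changes
`a = a + y` → a = 17
`if a > 30: ...` → a > 30 is False, take else branch → y = 8
So y = 8

Answer: 8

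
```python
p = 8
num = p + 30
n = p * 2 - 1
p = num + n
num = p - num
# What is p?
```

Trace:
`p = 8` → p = 8
`num = p + 30` → num = 38
`n = p * 2 - 1` → n = 15
`p = num + n` → p = 53
`num = p - num` → num = 15
So p = 53

Answer: 53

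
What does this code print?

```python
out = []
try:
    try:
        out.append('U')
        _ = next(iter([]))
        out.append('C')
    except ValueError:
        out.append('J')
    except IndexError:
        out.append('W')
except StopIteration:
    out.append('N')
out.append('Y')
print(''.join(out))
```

Execution trace: 'U' (inner try body) → 'N' (outer except StopIteration) → 'Y' (after the try/except). Output: UNY

Answer: UNY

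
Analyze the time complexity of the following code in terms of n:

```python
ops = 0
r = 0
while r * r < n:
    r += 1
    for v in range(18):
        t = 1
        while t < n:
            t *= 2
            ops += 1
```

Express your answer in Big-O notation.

Each loop level contributes: √n × 1 × log n. Multiplying the contributions gives O(√n log n).

Answer: O(√n log n)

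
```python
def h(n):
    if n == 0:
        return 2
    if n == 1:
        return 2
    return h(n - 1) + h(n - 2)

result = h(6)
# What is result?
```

Build up from base cases: h(0)=2, h(1)=2, h(2)=4, h(3)=6, h(4)=10, h(5)=16, h(6)=26

Answer: 26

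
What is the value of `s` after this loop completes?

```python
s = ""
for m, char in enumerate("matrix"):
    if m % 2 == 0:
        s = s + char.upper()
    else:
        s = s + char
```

Uppercase even positions in 'matrix'
`s` takes the values: "" → "M" → "Ma" → "MaT" → "MaTr" → "MaTrI" → "MaTrIx"

Answer: "MaTrIx"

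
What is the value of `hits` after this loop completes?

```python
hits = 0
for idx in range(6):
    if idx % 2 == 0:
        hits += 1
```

Count numbers divisible by 2 in range(6)
`hits` takes the values: 0 → 1 → 2 → 3

Answer: 3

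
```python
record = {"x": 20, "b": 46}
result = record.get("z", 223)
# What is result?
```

Trace:
`record = {"x": 20, "b": 46}` → record = {'x': 20, 'b': 46}
`result = record.get("z", 223)` → result = 223
So result = 223

Answer: 223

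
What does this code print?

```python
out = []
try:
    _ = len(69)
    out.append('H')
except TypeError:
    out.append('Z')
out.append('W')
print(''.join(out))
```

Execution trace: 'Z' (except TypeError) → 'W' (after the try/except). Output: ZW

Answer: ZW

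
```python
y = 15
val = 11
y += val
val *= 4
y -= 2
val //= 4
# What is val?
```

Trace:
`y = 15` → y = 15
`val = 11` → val = 11
`y += val` → y = 26
`val *= 4` → val = 44
`y -= 2` → y = 24
`val //= 4` → val = 11
So val = 11

Answer: 11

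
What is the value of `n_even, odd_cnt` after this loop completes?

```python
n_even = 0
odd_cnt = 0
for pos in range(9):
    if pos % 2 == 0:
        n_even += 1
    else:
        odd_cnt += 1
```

Count evens and odds in range(9)
`n_even, odd_cnt` takes the values: (0, 0) → (1, 0) → (1, 1) → (2, 1) → (2, 2) → (3, 2) → (3, 3) → (4, 3) → (4, 4) → (5, 4)

Answer: 5, 4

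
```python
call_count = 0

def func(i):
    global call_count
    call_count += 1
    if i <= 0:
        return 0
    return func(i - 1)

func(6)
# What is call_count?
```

Linear recursion stepping by 1: 7 calls from i=6 down to ≤0.

Answer: 7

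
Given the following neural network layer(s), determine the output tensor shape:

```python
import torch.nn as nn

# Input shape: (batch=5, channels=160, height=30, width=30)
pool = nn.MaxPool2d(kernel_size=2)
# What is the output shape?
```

Input: (5, 160, 30, 30) -> Output: (5, 160, 15, 15)

Answer: (5, 160, 15, 15)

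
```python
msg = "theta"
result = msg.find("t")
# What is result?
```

Trace:
`msg = "theta"` → msg = 'theta'
`result = msg.find("t")` → result = 0
So result = 0

Answer: 0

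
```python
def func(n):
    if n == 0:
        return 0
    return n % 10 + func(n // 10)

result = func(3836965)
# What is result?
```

Sum of digits of 3836965: 5 + 6 + 9 + 6 + 3 + 8 + 3 = 40

Answer: 40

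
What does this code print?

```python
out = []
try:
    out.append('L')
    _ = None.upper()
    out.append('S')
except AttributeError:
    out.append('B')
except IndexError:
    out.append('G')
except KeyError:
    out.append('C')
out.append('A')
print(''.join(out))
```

Execution trace: 'L' (try body) → 'B' (except AttributeError) → 'A' (after the try/except). Output: LBA

Answer: LBA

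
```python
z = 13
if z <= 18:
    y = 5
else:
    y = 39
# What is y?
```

Trace:
`z = 13` → z = 13
`if z <= 18: ...` → z <= 18 is True → y = 5
So y = 5

Answer: 5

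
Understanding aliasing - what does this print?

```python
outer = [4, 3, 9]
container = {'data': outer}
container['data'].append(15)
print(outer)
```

Key concept: dict holds reference to list.
Step by step:
`outer = [4, 3, 9]` → outer = [4, 3, 9]
`container = {'data': outer}` → container = {'data': [4, 3, 9]}
`container['data'].append(15)` → outer = [4, 3, 9, 15]; container = {'data': [4, 3, 9, 15]}
`print(outer)` → prints [4, 3, 9, 15]

Answer: [4, 3, 9, 15]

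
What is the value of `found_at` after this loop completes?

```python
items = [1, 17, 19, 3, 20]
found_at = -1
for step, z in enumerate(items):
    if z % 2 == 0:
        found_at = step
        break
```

First even number index in [1, 17, 19, 3, 20]
`found_at` takes the values: -1 → 4

Answer: 4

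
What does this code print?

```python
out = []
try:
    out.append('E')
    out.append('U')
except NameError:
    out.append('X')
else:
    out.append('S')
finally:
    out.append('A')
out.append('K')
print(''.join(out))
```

Execution trace: 'E' (try body) → 'U' (try body, no exception) → 'S' (else) → 'A' (finally) → 'K' (after the try/except). Output: EUSAK

Answer: EUSAK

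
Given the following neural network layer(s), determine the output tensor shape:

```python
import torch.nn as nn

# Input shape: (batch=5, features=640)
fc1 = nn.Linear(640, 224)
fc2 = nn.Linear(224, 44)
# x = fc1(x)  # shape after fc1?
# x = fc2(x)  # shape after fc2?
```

Input: (5, 640) -> after fc1: (5, 224) -> Output: (5, 44)

Answer: (5, 44)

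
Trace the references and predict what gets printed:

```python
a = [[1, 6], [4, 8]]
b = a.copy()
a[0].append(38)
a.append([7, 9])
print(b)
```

Key concept: shallow copy with nested lists.
Step by step:
`a = [[1, 6], [4, 8]]` → a = [[1, 6], [4, 8]]
`b = a.copy()` → b = [[1, 6], [4, 8]]
`a[0].append(38)` → a = [[1, 6, 38], [4, 8]]; b = [[1, 6, 38], [4, 8]]
`a.append([7, 9])` → a = [[1, 6, 38], [4, 8], [7, 9]]
`print(b)` → prints [[1, 6, 38], [4, 8]]

Answer: [[1, 6, 38], [4, 8]]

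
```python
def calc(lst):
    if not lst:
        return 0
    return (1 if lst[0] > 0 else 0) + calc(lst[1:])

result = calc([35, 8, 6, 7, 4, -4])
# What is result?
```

Count of positive elements in [35, 8, 6, 7, 4, -4] = 5

Answer: 5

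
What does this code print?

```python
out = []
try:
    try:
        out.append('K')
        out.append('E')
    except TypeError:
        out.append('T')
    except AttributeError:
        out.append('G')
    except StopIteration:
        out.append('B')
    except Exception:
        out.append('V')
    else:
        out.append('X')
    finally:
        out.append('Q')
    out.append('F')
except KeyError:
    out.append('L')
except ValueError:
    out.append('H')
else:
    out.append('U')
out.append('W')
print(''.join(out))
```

Execution trace: 'K' (inner try body) → 'E' (inner try body, no exception) → 'X' (inner else) → 'Q' (inner finally) → 'F' (try body, no exception) → 'U' (else) → 'W' (after the try/except). Output: KEXQFUW

Answer: KEXQFUW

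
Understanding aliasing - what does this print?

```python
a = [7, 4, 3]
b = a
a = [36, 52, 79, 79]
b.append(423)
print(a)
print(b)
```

Key concept: rebinding vs mutation: a is rebound to a new list, b still points at the original.
Step by step:
`a = [7, 4, 3]` → a = [7, 4, 3]
`b = a` → b = [7, 4, 3] (same object as a)
`a = [36, 52, 79, 79]` → a = [36, 52, 79, 79]
`b.append(423)` → b = [7, 4, 3, 423]
`print(a)` → prints [36, 52, 79, 79]
`print(b)` → prints [7, 4, 3, 423]

Answer:
[36, 52, 79, 79]
[7, 4, 3, 423]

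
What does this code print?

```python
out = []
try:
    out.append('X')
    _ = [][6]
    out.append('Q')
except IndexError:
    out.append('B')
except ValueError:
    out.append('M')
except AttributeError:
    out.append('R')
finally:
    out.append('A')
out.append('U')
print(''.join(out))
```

Execution trace: 'X' (try body) → 'B' (except IndexError) → 'A' (finally) → 'U' (after the try/except). Output: XBAU

Answer: XBAU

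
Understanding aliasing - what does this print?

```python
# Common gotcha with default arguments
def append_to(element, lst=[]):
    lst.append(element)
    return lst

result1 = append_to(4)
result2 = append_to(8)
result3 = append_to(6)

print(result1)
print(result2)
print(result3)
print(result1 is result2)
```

Key concept: mutable default argument gotcha.
Step by step:
`result1 = append_to(4)` → result1 = [4]
`result2 = append_to(8)` → result1 = [4, 8] (same object as result2); result2 = [4, 8] (same object as result1)
`result3 = append_to(6)` → result1 = [4, 8, 6] (same object as result2, result3); result2 = [4, 8, 6] (same object as result1, result3); result3 = [4, 8, 6] (same object as result1, result2)
`print(result1)` → prints [4, 8, 6]
`print(result2)` → prints [4, 8, 6]
`print(result3)` → prints [4, 8, 6]
`print(result1 is result2)` → prints True

Answer:
[4, 8, 6]
[4, 8, 6]
[4, 8, 6]
True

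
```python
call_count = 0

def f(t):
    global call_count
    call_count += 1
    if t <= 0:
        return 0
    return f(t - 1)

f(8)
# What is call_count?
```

Linear recursion stepping by 1: 9 calls from t=8 down to ≤0.

Answer: 9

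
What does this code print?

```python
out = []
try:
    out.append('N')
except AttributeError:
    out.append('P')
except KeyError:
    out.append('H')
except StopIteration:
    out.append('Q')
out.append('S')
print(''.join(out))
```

Execution trace: 'N' (try body, no exception) → 'S' (after the try/except). Output: NS

Answer: NS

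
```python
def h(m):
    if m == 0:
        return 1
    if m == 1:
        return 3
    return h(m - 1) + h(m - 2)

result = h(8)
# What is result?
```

Build up from base cases: h(0)=1, h(1)=3, h(2)=4, h(3)=7, h(4)=11, h(5)=18, h(6)=29, ..., h(8)=76

Answer: 76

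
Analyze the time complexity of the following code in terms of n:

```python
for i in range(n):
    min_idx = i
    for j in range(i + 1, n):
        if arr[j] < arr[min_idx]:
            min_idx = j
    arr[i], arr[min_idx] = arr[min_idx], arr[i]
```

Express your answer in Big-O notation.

This is Selection sort. Time complexity: O(n²).

Answer: O(n²)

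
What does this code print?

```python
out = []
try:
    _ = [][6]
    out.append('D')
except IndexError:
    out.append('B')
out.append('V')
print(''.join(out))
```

Execution trace: 'B' (except IndexError) → 'V' (after the try/except). Output: BV

Answer: BV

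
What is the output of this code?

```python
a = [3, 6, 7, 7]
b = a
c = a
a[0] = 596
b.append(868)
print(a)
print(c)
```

Key concept: multiple aliases.
Step by step:
`a = [3, 6, 7, 7]` → a = [3, 6, 7, 7]
`b = a` → b = [3, 6, 7, 7] (same object as a)
`c = a` → c = [3, 6, 7, 7] (same object as a, b)
`a[0] = 596` → a = [596, 6, 7, 7] (same object as b, c); b = [596, 6, 7, 7] (same object as a, c); c = [596, 6, 7, 7] (same object as a, b)
`b.append(868)` → a = [596, 6, 7, 7, 868] (same object as b, c); b = [596, 6, 7, 7, 868] (same object as a, c); c = [596, 6, 7, 7, 868] (same object as a, b)
`print(a)` → prints [596, 6, 7, 7, 868]
`print(c)` → prints [596, 6, 7, 7, 868]

Answer:
[596, 6, 7, 7, 868]
[596, 6, 7, 7, 868]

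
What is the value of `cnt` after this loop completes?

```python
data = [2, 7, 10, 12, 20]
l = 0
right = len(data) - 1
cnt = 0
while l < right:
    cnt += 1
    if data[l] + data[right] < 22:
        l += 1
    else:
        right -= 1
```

Steps to find pair summing to 22
`cnt` takes the values: 0 → 1 → 2 → 3 → 4

Answer: 4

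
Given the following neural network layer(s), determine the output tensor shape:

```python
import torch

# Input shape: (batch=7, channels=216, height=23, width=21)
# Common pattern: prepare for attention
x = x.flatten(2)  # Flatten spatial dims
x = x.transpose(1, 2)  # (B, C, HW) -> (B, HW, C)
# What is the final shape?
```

Input: (7, 216, 23, 21) -> after flatten(2): (7, 216, 483) -> Output: (7, 483, 216)

Answer: (7, 483, 216)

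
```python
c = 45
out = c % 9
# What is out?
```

Trace:
`c = 45` → c = 45
`out = c % 9` → out = 0
So out = 0

Answer: 0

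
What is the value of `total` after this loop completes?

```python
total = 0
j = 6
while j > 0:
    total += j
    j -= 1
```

Sum 6 down to 1
`total` takes the values: 0 → 6 → 11 → 15 → 18 → 20 → 21

Answer: 21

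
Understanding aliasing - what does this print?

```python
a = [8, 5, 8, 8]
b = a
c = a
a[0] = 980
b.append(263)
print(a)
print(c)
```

Key concept: multiple aliases.
Step by step:
`a = [8, 5, 8, 8]` → a = [8, 5, 8, 8]
`b = a` → b = [8, 5, 8, 8] (same object as a)
`c = a` → c = [8, 5, 8, 8] (same object as a, b)
`a[0] = 980` → a = [980, 5, 8, 8] (same object as b, c); b = [980, 5, 8, 8] (same object as a, c); c = [980, 5, 8, 8] (same object as a, b)
`b.append(263)` → a = [980, 5, 8, 8, 263] (same object as b, c); b = [980, 5, 8, 8, 263] (same object as a, c); c = [980, 5, 8, 8, 263] (same object as a, b)
`print(a)` → prints [980, 5, 8, 8, 263]
`print(c)` → prints [980, 5, 8, 8, 263]

Answer:
[980, 5, 8, 8, 263]
[980, 5, 8, 8, 263]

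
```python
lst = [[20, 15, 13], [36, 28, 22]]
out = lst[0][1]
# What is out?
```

Trace:
`lst = [[20, 15, 13], [36, 28, 22]]` → lst = [[20, 15, 13], [36, 28, 22]]
`out = lst[0][1]` → out = 15
So out = 15

Answer: 15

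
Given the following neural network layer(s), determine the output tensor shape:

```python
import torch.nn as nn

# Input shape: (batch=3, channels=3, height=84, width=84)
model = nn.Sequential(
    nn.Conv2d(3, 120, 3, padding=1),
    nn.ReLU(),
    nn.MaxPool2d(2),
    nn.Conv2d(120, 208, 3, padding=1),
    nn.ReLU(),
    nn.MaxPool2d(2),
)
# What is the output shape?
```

Input: (3, 3, 84, 84) -> after first Conv2d: (3, 120, 84, 84) -> after first MaxPool2d: (3, 120, 42, 42) -> after second Conv2d: (3, 208, 42, 42) -> Output: (3, 208, 21, 21)

Answer: (3, 208, 21, 21)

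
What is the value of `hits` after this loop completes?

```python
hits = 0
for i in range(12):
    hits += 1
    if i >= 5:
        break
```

Loop breaks when i reaches 5, hits is 6
`hits` takes the values: 0 → 1 → 2 → 3 → 4 → 5 → 6

Answer: 6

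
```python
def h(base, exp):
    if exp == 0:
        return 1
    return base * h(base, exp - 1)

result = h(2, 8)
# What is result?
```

h(2, 8) = 2 * 2 * 2 * 2 * 2 * 2 * 2 * 2 = 256

Answer: 256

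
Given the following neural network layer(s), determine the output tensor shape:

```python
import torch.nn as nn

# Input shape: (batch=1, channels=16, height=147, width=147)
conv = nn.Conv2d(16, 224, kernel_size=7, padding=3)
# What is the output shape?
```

Input: (1, 16, 147, 147) -> Output: (1, 224, 147, 147)

Answer: (1, 224, 147, 147)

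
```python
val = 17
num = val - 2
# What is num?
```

Trace:
`val = 17` → val = 17
`num = val - 2` → num = 15
So num = 15

Answer: 15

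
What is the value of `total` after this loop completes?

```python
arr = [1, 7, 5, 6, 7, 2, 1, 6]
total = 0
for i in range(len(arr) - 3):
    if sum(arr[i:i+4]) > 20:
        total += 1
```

Count windows with sum > 20
`total` takes the values: 0 → 1

Answer: 1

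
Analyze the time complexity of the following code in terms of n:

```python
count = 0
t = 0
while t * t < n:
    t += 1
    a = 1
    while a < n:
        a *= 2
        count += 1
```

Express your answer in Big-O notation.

Each loop level contributes: √n × log n. Multiplying the contributions gives O(√n log n).

Answer: O(√n log n)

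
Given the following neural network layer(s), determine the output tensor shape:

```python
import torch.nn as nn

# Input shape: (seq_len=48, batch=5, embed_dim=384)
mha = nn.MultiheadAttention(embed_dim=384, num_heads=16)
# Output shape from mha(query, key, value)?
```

Input: (48, 5, 384) -> Output: (48, 5, 384)

Answer: (48, 5, 384)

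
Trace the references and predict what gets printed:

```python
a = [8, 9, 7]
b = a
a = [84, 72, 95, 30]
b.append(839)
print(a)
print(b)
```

Key concept: rebinding vs mutation: a is rebound to a new list, b still points at the original.
Step by step:
`a = [8, 9, 7]` → a = [8, 9, 7]
`b = a` → b = [8, 9, 7] (same object as a)
`a = [84, 72, 95, 30]` → a = [84, 72, 95, 30]
`b.append(839)` → b = [8, 9, 7, 839]
`print(a)` → prints [84, 72, 95, 30]
`print(b)` → prints [8, 9, 7, 839]

Answer:
[84, 72, 95, 30]
[8, 9, 7, 839]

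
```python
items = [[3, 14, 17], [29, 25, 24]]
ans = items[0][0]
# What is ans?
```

Trace:
`items = [[3, 14, 17], [29, 25, 24]]` → items = [[3, 14, 17], [29, 25, 24]]
`ans = items[0][0]` → ans = 3
So ans = 3

Answer: 3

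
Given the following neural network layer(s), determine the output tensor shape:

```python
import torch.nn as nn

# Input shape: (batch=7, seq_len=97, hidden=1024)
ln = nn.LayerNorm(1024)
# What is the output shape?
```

Input: (7, 97, 1024) -> Output: (7, 97, 1024)

Answer: (7, 97, 1024)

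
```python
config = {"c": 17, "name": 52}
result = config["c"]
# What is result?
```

Trace:
`config = {"c": 17, "name": 52}` → config = {'c': 17, 'name': 52}
`result = config["c"]` → result = 17
So result = 17

Answer: 17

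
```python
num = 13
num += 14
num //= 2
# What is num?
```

Trace:
`num = 13` → num = 13
`num += 14` → num = 27
`num //= 2` → num = 13
So num = 13

Answer: 13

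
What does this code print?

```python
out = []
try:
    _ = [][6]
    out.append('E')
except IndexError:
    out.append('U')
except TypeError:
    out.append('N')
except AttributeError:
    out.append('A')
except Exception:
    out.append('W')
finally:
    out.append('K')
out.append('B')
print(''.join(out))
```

Execution trace: 'U' (except IndexError) → 'K' (finally) → 'B' (after the try/except). Output: UKB

Answer: UKB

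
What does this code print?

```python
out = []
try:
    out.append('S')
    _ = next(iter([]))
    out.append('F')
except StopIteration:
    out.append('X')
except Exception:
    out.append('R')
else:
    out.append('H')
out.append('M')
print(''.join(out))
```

Execution trace: 'S' (try body) → 'X' (except StopIteration) → 'M' (after the try/except). Output: SXM

Answer: SXM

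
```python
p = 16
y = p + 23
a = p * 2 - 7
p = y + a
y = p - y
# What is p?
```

Trace:
`p = 16` → p = 16
`y = p + 23` → y = 39
`a = p * 2 - 7` → a = 25
`p = y + a` → p = 64
`y = p - y` → y = 25
So p = 64

Answer: 64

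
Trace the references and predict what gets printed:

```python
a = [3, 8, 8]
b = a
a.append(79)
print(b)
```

Key concept: basic list aliasing.
Step by step:
`a = [3, 8, 8]` → a = [3, 8, 8]
`b = a` → b = [3, 8, 8] (same object as a)
`a.append(79)` → a = [3, 8, 8, 79] (same object as b); b = [3, 8, 8, 79] (same object as a)
`print(b)` → prints [3, 8, 8, 79]

Answer: [3, 8, 8, 79]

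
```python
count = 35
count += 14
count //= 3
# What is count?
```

Trace:
`count = 35` → count = 35
`count += 14` → count = 49
`count //= 3` → count = 16
So count = 16

Answer: 16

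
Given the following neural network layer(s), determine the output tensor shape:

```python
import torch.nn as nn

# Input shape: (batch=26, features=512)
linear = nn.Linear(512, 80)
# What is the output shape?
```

Input: (26, 512) -> Output: (26, 80)

Answer: (26, 80)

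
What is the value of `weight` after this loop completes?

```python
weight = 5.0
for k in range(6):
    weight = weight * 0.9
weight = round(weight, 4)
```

Exponential decay: 5.0 * 0.9^6
`weight` takes the values: 5.0 → 4.5 → 4.05 → 3.645 → 3.2805 → 2.95245 → 2.657205 → 2.6572

Answer: 2.6572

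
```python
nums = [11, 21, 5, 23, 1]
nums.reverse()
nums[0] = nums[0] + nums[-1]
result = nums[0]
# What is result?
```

Trace:
`nums = [11, 21, 5, 23, 1]` → nums = [11, 21, 5, 23, 1]
`nums.reverse()` → nums = [1, 23, 5, 21, 11]
`nums[0] = nums[0] + nums[-1]` → nums = [12, 23, 5, 21, 11]
`result = nums[0]` → result = 12
So result = 12

Answer: 12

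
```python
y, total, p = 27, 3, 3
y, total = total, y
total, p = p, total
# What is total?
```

Trace:
`y, total, p = 27, 3, 3` → y = 27; total = 3; p = 3
`y, total = total, y` → y = 3; total = 27
`total, p = p, total` → total = 3; p = 27
So total = 3

Answer: 3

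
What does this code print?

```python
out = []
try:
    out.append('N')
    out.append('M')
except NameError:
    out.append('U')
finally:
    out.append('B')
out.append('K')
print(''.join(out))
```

Execution trace: 'N' (try body) → 'M' (try body, no exception) → 'B' (finally) → 'K' (after the try/except). Output: NMBK

Answer: NMBK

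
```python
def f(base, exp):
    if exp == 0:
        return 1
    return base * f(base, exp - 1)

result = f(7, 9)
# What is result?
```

f(7, 9) = 7 * 7 * 7 * 7 * 7 * 7 * 7 * 7 * 7 = 40353607

Answer: 40353607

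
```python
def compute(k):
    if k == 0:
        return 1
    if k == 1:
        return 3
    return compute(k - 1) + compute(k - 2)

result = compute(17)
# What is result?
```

Build up from base cases: compute(0)=1, compute(1)=3, compute(2)=4, compute(3)=7, compute(4)=11, compute(5)=18, compute(6)=29, ..., compute(17)=5778

Answer: 5778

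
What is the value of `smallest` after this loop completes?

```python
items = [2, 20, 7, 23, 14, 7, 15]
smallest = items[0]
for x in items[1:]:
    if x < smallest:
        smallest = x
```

Minimum of [2, 20, 7, 23, 14, 7, 15]
`smallest` takes the values: 2

Answer: 2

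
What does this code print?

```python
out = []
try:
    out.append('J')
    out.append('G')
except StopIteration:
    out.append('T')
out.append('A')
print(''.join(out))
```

Execution trace: 'J' (try body) → 'G' (try body, no exception) → 'A' (after the try/except). Output: JGA

Answer: JGA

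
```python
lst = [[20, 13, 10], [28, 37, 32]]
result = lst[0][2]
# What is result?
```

Trace:
`lst = [[20, 13, 10], [28, 37, 32]]` → lst = [[20, 13, 10], [28, 37, 32]]
`result = lst[0][2]` → result = 10
So result = 10

Answer: 10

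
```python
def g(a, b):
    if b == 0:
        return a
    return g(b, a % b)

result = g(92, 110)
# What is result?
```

g(92, 110) -> g(110, 92) -> g(92, 18) -> g(18, 2) -> g(2, 0) -> 2

Answer: 2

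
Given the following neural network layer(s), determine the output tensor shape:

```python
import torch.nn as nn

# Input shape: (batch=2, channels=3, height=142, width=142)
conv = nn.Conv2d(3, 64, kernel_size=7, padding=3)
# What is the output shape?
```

Input: (2, 3, 142, 142) -> Output: (2, 64, 142, 142)

Answer: (2, 64, 142, 142)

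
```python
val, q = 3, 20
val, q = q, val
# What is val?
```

Trace:
`val, q = 3, 20` → val = 3; q = 20
`val, q = q, val` → val = 20; q = 3
So val = 20

Answer: 20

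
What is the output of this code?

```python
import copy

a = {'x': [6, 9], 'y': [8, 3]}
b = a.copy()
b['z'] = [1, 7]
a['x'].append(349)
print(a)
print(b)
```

Key concept: shallow copy of dict with mutable values.
Step by step:
`a = {'x': [6, 9], 'y': [8, 3]}` → a = {'x': [6, 9], 'y': [8, 3]}
`b = a.copy()` → b = {'x': [6, 9], 'y': [8, 3]}
`b['z'] = [1, 7]` → b = {'x': [6, 9], 'y': [8, 3], 'z': [1, 7]}
`a['x'].append(349)` → a = {'x': [6, 9, 349], 'y': [8, 3]}; b = {'x': [6, 9, 349], 'y': [8, 3], 'z': [1, 7]}
`print(a)` → prints {'x': [6, 9, 349], 'y': [8, 3]}
`print(b)` → prints {'x': [6, 9, 349], 'y': [8, 3], 'z': [1, 7]}

Answer:
{'x': [6, 9, 349], 'y': [8, 3]}
{'x': [6, 9, 349], 'y': [8, 3], 'z': [1, 7]}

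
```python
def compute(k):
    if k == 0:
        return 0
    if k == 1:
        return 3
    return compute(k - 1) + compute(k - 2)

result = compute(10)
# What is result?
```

Build up from base cases: compute(0)=0, compute(1)=3, compute(2)=3, compute(3)=6, compute(4)=9, compute(5)=15, compute(6)=24, ..., compute(10)=165

Answer: 165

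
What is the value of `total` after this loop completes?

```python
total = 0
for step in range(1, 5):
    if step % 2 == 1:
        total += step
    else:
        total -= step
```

Add odd, subtract even
`total` takes the values: 0 → 1 → -1 → 2 → -2

Answer: -2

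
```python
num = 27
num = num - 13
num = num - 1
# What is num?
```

Trace:
`num = 27` → num = 27
`num = num - 13` → num = 14
`num = num - 1` → num = 13
So num = 13

Answer: 13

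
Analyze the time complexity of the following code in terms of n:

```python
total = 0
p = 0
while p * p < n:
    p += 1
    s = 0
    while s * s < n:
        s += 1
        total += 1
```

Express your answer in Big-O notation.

Each loop level contributes: √n × √n. Multiplying the contributions gives O(n).

Answer: O(n)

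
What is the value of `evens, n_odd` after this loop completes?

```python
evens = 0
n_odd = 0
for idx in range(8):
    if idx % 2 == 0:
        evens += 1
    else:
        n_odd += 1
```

Count evens and odds in range(8)
`evens, n_odd` takes the values: (0, 0) → (1, 0) → (1, 1) → (2, 1) → (2, 2) → (3, 2) → (3, 3) → (4, 3) → (4, 4)

Answer: 4, 4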